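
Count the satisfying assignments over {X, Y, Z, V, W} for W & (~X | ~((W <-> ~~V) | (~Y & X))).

10

Initial set: {(W & (~X | ~((W <-> ~~V) | (~Y & X))))}.
(W & (~X | ~((W <-> ~~V) | (~Y & X)))): α-rule — add W, (~X | ~((W <-> ~~V) | (~Y & X))).
(~X | ~((W <-> ~~V) | (~Y & X))): β-rule — branch into ~X  //  ~((W <-> ~~V) | (~Y & X)).
  branch 1 (add ~X):
    ○ open, literals {W=true, X=false}.
  branch 2 (add ~((W <-> ~~V) | (~Y & X))):
    ~((W <-> ~~V) | (~Y & X)): α-rule — add ~(W <-> ~~V), ~(~Y & X).
    ~(W <-> ~~V): β-rule — branch into W, ~~~V  //  ~W, ~~V.
      branch 2.1 (add W, ~~~V):
        ~~~V: drop double negation, giving ~V.
        ~(~Y & X): β-rule — branch into ~~Y  //  ~X.
          branch 2.1.1 (add ~~Y):
            ○ open, literals {V=false, W=true, Y=true}.
          branch 2.1.2 (add ~X):
            ○ open, literals {V=false, W=true, X=false}.
      branch 2.2 (add ~W, ~~V):
        × closes — contains both W and ~W.
1 branch closed, 3 open.
Each open branch fixes some atoms; the unmentioned ones are free. Counting distinct full assignments: branch {W=true, X=false} (Y, Z, V) contributes 8 new; branch {V=false, W=true, Y=true} (X, Z) contributes 2 new; branch {V=false, W=true, X=false} (Y, Z) contributes 0 new. Total: 10.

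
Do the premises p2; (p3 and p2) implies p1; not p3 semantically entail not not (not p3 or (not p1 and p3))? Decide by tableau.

Yes

Initial set: {T p2; T ((p3 and p2) implies p1); T not p3; F not not (not p3 or (not p1 and p3))}.
F not not (not p3 or (not p1 and p3)): drop double negation, giving F (not p3 or (not p1 and p3)).
F (not p3 or (not p1 and p3)): α-rule — add F not p3, F (not p1 and p3).
× closes — contains both p3 and not p3.
All 1 branch closes.
Every branch closed, so the premises entail the conclusion.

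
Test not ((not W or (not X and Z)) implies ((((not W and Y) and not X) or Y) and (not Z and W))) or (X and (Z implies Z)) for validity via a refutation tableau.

Not valid

Assume the negation and expand:
Initial set: {not (not ((not W or (not X and Z)) implies ((((not W and Y) and not X) or Y) and (not Z and W))) or (X and (Z implies Z)))}.
not (not ((not W or (not X and Z)) implies ((((not W and Y) and not X) or Y) and (not Z and W))) or (X and (Z implies Z))): α-rule — add not not ((not W or (not X and Z)) implies ((((not W and Y) and not X) or Y) and (not Z and W))), not (X and (Z implies Z)).
not not ((not W or (not X and Z)) implies ((((not W and Y) and not X) or Y) and (not Z and W))): β-rule — branch into not (not W or (not X and Z))  //  ((((not W and Y) and not X) or Y) and (not Z and W)).
  branch 1 (add not (not W or (not X and Z))):
    not (not W or (not X and Z)): α-rule — add not not W, not (not X and Z).
    not (X and (Z implies Z)): β-rule — branch into not X  //  not (Z implies Z).
      branch 1.1 (add not X):
        not (not X and Z): β-rule — branch into not not X  //  not Z.
          branch 1.1.1 (add not not X):
            × closes — contains both X and not X.
          branch 1.1.2 (add not Z):
            ○ open, literals {W=1, X=0, Z=0}.
      branch 1.2 (add not (Z implies Z)):
        not (Z implies Z): α-rule — add Z, not Z.
        × closes — contains both Z and not Z.
  branch 2 (add ((((not W and Y) and not X) or Y) and (not Z and W))):
    ((((not W and Y) and not X) or Y) and (not Z and W)): α-rule — add (((not W and Y) and not X) or Y), (not Z and W).
    (not Z and W): α-rule — add not Z, W.
    not (X and (Z implies Z)): β-rule — branch into not X  //  not (Z implies Z).
      branch 2.1 (add not X):
        (((not W and Y) and not X) or Y): β-rule — branch into ((not W and Y) and not X)  //  Y.
          branch 2.1.1 (add ((not W and Y) and not X)):
            ((not W and Y) and not X): α-rule — add (not W and Y), not X.
            (not W and Y): α-rule — add not W, Y.
            × closes — contains both W and not W.
          branch 2.1.2 (add Y):
            ○ open, literals {W=1, X=0, Y=1, Z=0}.
      branch 2.2 (add not (Z implies Z)):
        not (Z implies Z): α-rule — add Z, not Z.
        × closes — contains both Z and not Z.
4 branches closed, 2 open.
An open branch gives a countermodel: W=1, X=0, Z=0 (unmentioned atoms arbitrary); under it the original formula is false.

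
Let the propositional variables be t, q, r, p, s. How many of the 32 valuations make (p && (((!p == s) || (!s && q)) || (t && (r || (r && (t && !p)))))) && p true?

Initial set: {((p && (((!p == s) || (!s && q)) || (t && (r || (r && (t && !p)))))) && p)}.
((p && (((!p == s) || (!s && q)) || (t && (r || (r && (t && !p)))))) && p): α-rule — add (p && (((!p == s) || (!s && q)) || (t && (r || (r && (t && !p)))))), p.
(p && (((!p == s) || (!s && q)) || (t && (r || (r && (t && !p)))))): α-rule — add p, (((!p == s) || (!s && q)) || (t && (r || (r && (t && !p))))).
(((!p == s) || (!s && q)) || (t && (r || (r && (t && !p))))): β-rule — branch into ((!p == s) || (!s && q))  //  (t && (r || (r && (t && !p)))).
  branch 1 (add ((!p == s) || (!s && q))):
    ((!p == s) || (!s && q)): β-rule — branch into (!p == s)  //  (!s && q).
      branch 1.1 (add (!p == s)):
        (!p == s): β-rule — branch into !p, s  //  !!p, !s.
          branch 1.1.1 (add !p, s):
            × closes — contains both p and !p.
          branch 1.1.2 (add !!p, !s):
            ○ open, literals {p=true, s=false}.
      branch 1.2 (add (!s && q)):
        (!s && q): α-rule — add !s, q.
        ○ open, literals {p=true, q=true, s=false}.
  branch 2 (add (t && (r || (r && (t && !p))))):
    (t && (r || (r && (t && !p)))): α-rule — add t, (r || (r && (t && !p))).
    (r || (r && (t && !p))): β-rule — branch into r  //  (r && (t && !p)).
      branch 2.1 (add r):
        ○ open, literals {p=true, r=true, t=true}.
      branch 2.2 (add (r && (t && !p))):
        (r && (t && !p)): α-rule — add r, (t && !p).
        (t && !p): α-rule — add t, !p.
        × closes — contains both p and !p.
2 branches closed, 3 open.
Each open branch fixes some atoms; the unmentioned ones are free. Counting distinct full assignments: branch {p=true, s=false} (t, q, r) contributes 8 new; branch {p=true, q=true, s=false} (t, r) contributes 0 new; branch {p=true, r=true, t=true} (q, s) contributes 2 new. Total: 10.

10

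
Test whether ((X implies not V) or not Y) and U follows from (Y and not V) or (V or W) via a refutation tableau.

Initial set: {((Y and not V) or (V or W)); not (((X implies not V) or not Y) and U)}.
((Y and not V) or (V or W)): β-rule — branch into (Y and not V)  //  (V or W).
  branch 1 (add (Y and not V)):
    (Y and not V): α-rule — add Y, not V.
    not (((X implies not V) or not Y) and U): β-rule — branch into not ((X implies not V) or not Y)  //  not U.
      branch 1.1 (add not ((X implies not V) or not Y)):
        not ((X implies not V) or not Y): α-rule — add not (X implies not V), not not Y.
        not (X implies not V): α-rule — add X, not not V.
        × closes — contains both V and not V.
      branch 1.2 (add not U):
        ○ open, literals {U=0, V=0, Y=1}.
  branch 2 (add (V or W)):
    not (((X implies not V) or not Y) and U): β-rule — branch into not ((X implies not V) or not Y)  //  not U.
      branch 2.1 (add not ((X implies not V) or not Y)):
        not ((X implies not V) or not Y): α-rule — add not (X implies not V), not not Y.
        not (X implies not V): α-rule — add X, not not V.
        (V or W): β-rule — branch into V  //  W.
          branch 2.1.1 (add V):
            ○ open, literals {V=1, X=1, Y=1}.
          branch 2.1.2 (add W):
            ○ open, literals {V=1, W=1, X=1, Y=1}.
      branch 2.2 (add not U):
        (V or W): β-rule — branch into V  //  W.
          branch 2.2.1 (add V):
            ○ open, literals {U=0, V=1}.
          branch 2.2.2 (add W):
            ○ open, literals {U=0, W=1}.
1 branch closed, 5 open.
An open branch gives a countermodel: U=0, V=0, Y=1 (unmentioned atoms arbitrary); the premises hold there but the conclusion fails.

No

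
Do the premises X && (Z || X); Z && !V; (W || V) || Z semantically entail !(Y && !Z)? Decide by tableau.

Yes

Initial set: {(X && (Z || X)); (Z && !V); ((W || V) || Z); !!(Y && !Z)}.
(X && (Z || X)): α-rule — add X, (Z || X).
(Z && !V): α-rule — add Z, !V.
!!(Y && !Z): α-rule — add Y, !Z.
× closes — contains both Z and !Z.
All 1 branch closes.
Every branch closed, so the premises entail the conclusion.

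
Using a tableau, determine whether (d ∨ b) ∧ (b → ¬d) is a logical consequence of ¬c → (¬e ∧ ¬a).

No

Initial set: {(¬c → (¬e ∧ ¬a)); ¬((d ∨ b) ∧ (b → ¬d))}.
(¬c → (¬e ∧ ¬a)): β-rule — branch into ¬¬c  //  (¬e ∧ ¬a).
  branch 1 (add ¬¬c):
    ¬((d ∨ b) ∧ (b → ¬d)): β-rule — branch into ¬(d ∨ b)  //  ¬(b → ¬d).
      branch 1.1 (add ¬(d ∨ b)):
        ¬(d ∨ b): α-rule — add ¬d, ¬b.
        ○ open, literals {b=F, c=T, d=F}.
      branch 1.2 (add ¬(b → ¬d)):
        ¬(b → ¬d): α-rule — add b, ¬¬d.
        ○ open, literals {b=T, c=T, d=T}.
  branch 2 (add (¬e ∧ ¬a)):
    (¬e ∧ ¬a): α-rule — add ¬e, ¬a.
    ¬((d ∨ b) ∧ (b → ¬d)): β-rule — branch into ¬(d ∨ b)  //  ¬(b → ¬d).
      branch 2.1 (add ¬(d ∨ b)):
        ¬(d ∨ b): α-rule — add ¬d, ¬b.
        ○ open, literals {a=F, b=F, d=F, e=F}.
      branch 2.2 (add ¬(b → ¬d)):
        ¬(b → ¬d): α-rule — add b, ¬¬d.
        ○ open, literals {a=F, b=T, d=T, e=F}.
0 branches closed, 4 open.
An open branch gives a countermodel: b=F, c=T, d=F (unmentioned atoms arbitrary); the premises hold there but the conclusion fails.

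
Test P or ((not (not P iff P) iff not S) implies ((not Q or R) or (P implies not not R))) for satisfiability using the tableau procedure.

Satisfiable

Initial set: {(P or ((not (not P iff P) iff not S) implies ((not Q or R) or (P implies not not R))))}.
(P or ((not (not P iff P) iff not S) implies ((not Q or R) or (P implies not not R)))): β-rule — branch into P  //  ((not (not P iff P) iff not S) implies ((not Q or R) or (P implies not not R))).
  branch 1 (add P):
    ○ open, literals {P=true}.
  branch 2 (add ((not (not P iff P) iff not S) implies ((not Q or R) or (P implies not not R)))):
    ((not (not P iff P) iff not S) implies ((not Q or R) or (P implies not not R))): β-rule — branch into not (not (not P iff P) iff not S)  //  ((not Q or R) or (P implies not not R)).
      branch 2.1 (add not (not (not P iff P) iff not S)):
        not (not (not P iff P) iff not S): β-rule — branch into not (not P iff P), not not S  //  not not (not P iff P), not S.
          branch 2.1.1 (add not (not P iff P), not not S):
            not (not P iff P): β-rule — branch into not P, not P  //  not not P, P.
              branch 2.1.1.1 (add not P, not P):
                ○ open, literals {P=false, S=true}.
              branch 2.1.1.2 (add not not P, P):
                ○ open, literals {P=true, S=true}.
          branch 2.1.2 (add not not (not P iff P), not S):
            not not (not P iff P): β-rule — branch into not P, P  //  not not P, not P.
              branch 2.1.2.1 (add not P, P):
                × closes — contains both P and not P.
              branch 2.1.2.2 (add not not P, not P):
                × closes — contains both P and not P.
      branch 2.2 (add ((not Q or R) or (P implies not not R))):
        ((not Q or R) or (P implies not not R)): β-rule — branch into (not Q or R)  //  (P implies not not R).
          branch 2.2.1 (add (not Q or R)):
            (not Q or R): β-rule — branch into not Q  //  R.
              branch 2.2.1.1 (add not Q):
                ○ open, literals {Q=false}.
              branch 2.2.1.2 (add R):
                ○ open, literals {R=true}.
          branch 2.2.2 (add (P implies not not R)):
            (P implies not not R): β-rule — branch into not P  //  not not R.
              branch 2.2.2.1 (add not P):
                ○ open, literals {P=false}.
              branch 2.2.2.2 (add not not R):
                not not R: drop double negation, giving R.
                ○ open, literals {R=true}.
2 branches closed, 7 open.
An open branch gives a satisfying assignment: P=true.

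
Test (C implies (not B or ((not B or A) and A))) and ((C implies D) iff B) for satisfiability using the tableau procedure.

Satisfiable

Initial set: {((C implies (not B or ((not B or A) and A))) and ((C implies D) iff B))}.
((C implies (not B or ((not B or A) and A))) and ((C implies D) iff B)): α-rule — add (C implies (not B or ((not B or A) and A))), ((C implies D) iff B).
(C implies (not B or ((not B or A) and A))): β-rule — branch into not C  //  (not B or ((not B or A) and A)).
  branch 1 (add not C):
    ((C implies D) iff B): β-rule — branch into (C implies D), B  //  not (C implies D), not B.
      branch 1.1 (add (C implies D), B):
        (C implies D): β-rule — branch into not C  //  D.
          branch 1.1.1 (add not C):
            ○ open, literals {B=1, C=0}.
          branch 1.1.2 (add D):
            ○ open, literals {B=1, C=0, D=1}.
      branch 1.2 (add not (C implies D), not B):
        not (C implies D): α-rule — add C, not D.
        × closes — contains both C and not C.
  branch 2 (add (not B or ((not B or A) and A))):
    ((C implies D) iff B): β-rule — branch into (C implies D), B  //  not (C implies D), not B.
      branch 2.1 (add (C implies D), B):
        (not B or ((not B or A) and A)): β-rule — branch into not B  //  ((not B or A) and A).
          branch 2.1.1 (add not B):
            × closes — contains both B and not B.
          branch 2.1.2 (add ((not B or A) and A)):
            ((not B or A) and A): α-rule — add (not B or A), A.
            (C implies D): β-rule — branch into not C  //  D.
              branch 2.1.2.1 (add not C):
                (not B or A): β-rule — branch into not B  //  A.
                  branch 2.1.2.1.1 (add not B):
                    × closes — contains both B and not B.
                  branch 2.1.2.1.2 (add A):
                    ○ open, literals {A=1, B=1, C=0}.
              branch 2.1.2.2 (add D):
                (not B or A): β-rule — branch into not B  //  A.
                  branch 2.1.2.2.1 (add not B):
                    × closes — contains both B and not B.
                  branch 2.1.2.2.2 (add A):
                    ○ open, literals {A=1, B=1, D=1}.
      branch 2.2 (add not (C implies D), not B):
        not (C implies D): α-rule — add C, not D.
        (not B or ((not B or A) and A)): β-rule — branch into not B  //  ((not B or A) and A).
          branch 2.2.1 (add not B):
            ○ open, literals {B=0, C=1, D=0}.
          branch 2.2.2 (add ((not B or A) and A)):
            ((not B or A) and A): α-rule — add (not B or A), A.
            (not B or A): β-rule — branch into not B  //  A.
              branch 2.2.2.1 (add not B):
                ○ open, literals {A=1, B=0, C=1, D=0}.
              branch 2.2.2.2 (add A):
                ○ open, literals {A=1, B=0, C=1, D=0}.
4 branches closed, 7 open.
An open branch gives a satisfying assignment: B=1, C=0.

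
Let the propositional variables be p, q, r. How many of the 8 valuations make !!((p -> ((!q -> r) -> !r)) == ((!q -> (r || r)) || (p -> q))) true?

5

Initial set: {!!((p -> ((!q -> r) -> !r)) == ((!q -> (r || r)) || (p -> q)))}.
!!((p -> ((!q -> r) -> !r)) == ((!q -> (r || r)) || (p -> q))): drop double negation, giving ((p -> ((!q -> r) -> !r)) == ((!q -> (r || r)) || (p -> q))).
((p -> ((!q -> r) -> !r)) == ((!q -> (r || r)) || (p -> q))): β-rule — branch into (p -> ((!q -> r) -> !r)), ((!q -> (r || r)) || (p -> q))  //  !(p -> ((!q -> r) -> !r)), !((!q -> (r || r)) || (p -> q)).
  branch 1 (add (p -> ((!q -> r) -> !r)), ((!q -> (r || r)) || (p -> q))):
    (p -> ((!q -> r) -> !r)): β-rule — branch into !p  //  ((!q -> r) -> !r).
      branch 1.1 (add !p):
        ((!q -> (r || r)) || (p -> q)): β-rule — branch into (!q -> (r || r))  //  (p -> q).
          branch 1.1.1 (add (!q -> (r || r))):
            (!q -> (r || r)): β-rule — branch into !!q  //  (r || r).
              branch 1.1.1.1 (add !!q):
                ○ open, literals {p=false, q=true}.
              branch 1.1.1.2 (add (r || r)):
                (r || r): β-rule — branch into r  //  r.
                  branch 1.1.1.2.1 (add r):
                    ○ open, literals {p=false, r=true}.
                  branch 1.1.1.2.2 (add r):
                    ○ open, literals {p=false, r=true}.
          branch 1.1.2 (add (p -> q)):
            (p -> q): β-rule — branch into !p  //  q.
              branch 1.1.2.1 (add !p):
                ○ open, literals {p=false}.
              branch 1.1.2.2 (add q):
                ○ open, literals {p=false, q=true}.
      branch 1.2 (add ((!q -> r) -> !r)):
        ((!q -> (r || r)) || (p -> q)): β-rule — branch into (!q -> (r || r))  //  (p -> q).
          branch 1.2.1 (add (!q -> (r || r))):
            ((!q -> r) -> !r): β-rule — branch into !(!q -> r)  //  !r.
              branch 1.2.1.1 (add !(!q -> r)):
                !(!q -> r): α-rule — add !q, !r.
                (!q -> (r || r)): β-rule — branch into !!q  //  (r || r).
                  branch 1.2.1.1.1 (add !!q):
                    × closes — contains both q and !q.
                  branch 1.2.1.1.2 (add (r || r)):
                    (r || r): β-rule — branch into r  //  r.
                      branch 1.2.1.1.2.1 (add r):
                        × closes — contains both r and !r.
                      branch 1.2.1.1.2.2 (add r):
                        × closes — contains both r and !r.
              branch 1.2.1.2 (add !r):
                (!q -> (r || r)): β-rule — branch into !!q  //  (r || r).
                  branch 1.2.1.2.1 (add !!q):
                    ○ open, literals {q=true, r=false}.
                  branch 1.2.1.2.2 (add (r || r)):
                    (r || r): β-rule — branch into r  //  r.
                      branch 1.2.1.2.2.1 (add r):
                        × closes — contains both r and !r.
                      branch 1.2.1.2.2.2 (add r):
                        × closes — contains both r and !r.
          branch 1.2.2 (add (p -> q)):
            ((!q -> r) -> !r): β-rule — branch into !(!q -> r)  //  !r.
              branch 1.2.2.1 (add !(!q -> r)):
                !(!q -> r): α-rule — add !q, !r.
                (p -> q): β-rule — branch into !p  //  q.
                  branch 1.2.2.1.1 (add !p):
                    ○ open, literals {p=false, q=false, r=false}.
                  branch 1.2.2.1.2 (add q):
                    × closes — contains both q and !q.
              branch 1.2.2.2 (add !r):
                (p -> q): β-rule — branch into !p  //  q.
                  branch 1.2.2.2.1 (add !p):
                    ○ open, literals {p=false, r=false}.
                  branch 1.2.2.2.2 (add q):
                    ○ open, literals {q=true, r=false}.
  branch 2 (add !(p -> ((!q -> r) -> !r)), !((!q -> (r || r)) || (p -> q))):
    !(p -> ((!q -> r) -> !r)): α-rule — add p, !((!q -> r) -> !r).
    !((!q -> (r || r)) || (p -> q)): α-rule — add !(!q -> (r || r)), !(p -> q).
    !((!q -> r) -> !r): α-rule — add (!q -> r), !!r.
    !(!q -> (r || r)): α-rule — add !q, !(r || r).
    !(p -> q): α-rule — add p, !q.
    !(r || r): α-rule — add !r, !r.
    × closes — contains both r and !r.
7 branches closed, 9 open.
Each open branch fixes some atoms; the unmentioned ones are free. Counting distinct full assignments: branch {p=false, q=true} (r) contributes 2 new; branch {p=false, r=true} (q) contributes 1 new; branch {p=false, r=true} (q) contributes 0 new; branch {p=false} (q, r) contributes 1 new; branch {p=false, q=true} (r) contributes 0 new; branch {q=true, r=false} (p) contributes 1 new; branch {p=false, q=false, r=false} (none free) contributes 0 new; branch {p=false, r=false} (q) contributes 0 new; branch {q=true, r=false} (p) contributes 0 new. Total: 5.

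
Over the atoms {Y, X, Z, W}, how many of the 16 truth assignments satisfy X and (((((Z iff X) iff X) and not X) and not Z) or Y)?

4

Initial set: {(X and (((((Z iff X) iff X) and not X) and not Z) or Y))}.
(X and (((((Z iff X) iff X) and not X) and not Z) or Y)): α-rule — add X, (((((Z iff X) iff X) and not X) and not Z) or Y).
(((((Z iff X) iff X) and not X) and not Z) or Y): β-rule — branch into ((((Z iff X) iff X) and not X) and not Z)  //  Y.
  branch 1 (add ((((Z iff X) iff X) and not X) and not Z)):
    ((((Z iff X) iff X) and not X) and not Z): α-rule — add (((Z iff X) iff X) and not X), not Z.
    (((Z iff X) iff X) and not X): α-rule — add ((Z iff X) iff X), not X.
    × closes — contains both X and not X.
  branch 2 (add Y):
    ○ open, literals {X=T, Y=T}.
1 branch closed, 1 open.
Each open branch fixes some atoms; the unmentioned ones are free. Counting distinct full assignments: branch {X=T, Y=T} (Z, W) contributes 4 new. Total: 4.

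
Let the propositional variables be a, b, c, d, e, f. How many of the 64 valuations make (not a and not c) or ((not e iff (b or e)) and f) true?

Initial set: {((not a and not c) or ((not e iff (b or e)) and f))}.
((not a and not c) or ((not e iff (b or e)) and f)): β-rule — branch into (not a and not c)  //  ((not e iff (b or e)) and f).
  branch 1 (add (not a and not c)):
    (not a and not c): α-rule — add not a, not c.
    ○ open, literals {a=false, c=false}.
  branch 2 (add ((not e iff (b or e)) and f)):
    ((not e iff (b or e)) and f): α-rule — add (not e iff (b or e)), f.
    (not e iff (b or e)): β-rule — branch into not e, (b or e)  //  not not e, not (b or e).
      branch 2.1 (add not e, (b or e)):
        (b or e): β-rule — branch into b  //  e.
          branch 2.1.1 (add b):
            ○ open, literals {b=true, e=false, f=true}.
          branch 2.1.2 (add e):
            × closes — contains both e and not e.
      branch 2.2 (add not not e, not (b or e)):
        not (b or e): α-rule — add not b, not e.
        × closes — contains both e and not e.
2 branches closed, 2 open.
Each open branch fixes some atoms; the unmentioned ones are free. Counting distinct full assignments: branch {a=false, c=false} (b, d, e, f) contributes 16 new; branch {b=true, e=false, f=true} (a, c, d) contributes 6 new. Total: 22.

22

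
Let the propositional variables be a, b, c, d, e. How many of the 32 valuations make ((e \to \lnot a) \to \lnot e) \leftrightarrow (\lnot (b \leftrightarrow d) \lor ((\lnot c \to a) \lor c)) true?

Initial set: {T (((e \to \lnot a) \to \lnot e) \leftrightarrow (\lnot (b \leftrightarrow d) \lor ((\lnot c \to a) \lor c)))}.
T (((e \to \lnot a) \to \lnot e) \leftrightarrow (\lnot (b \leftrightarrow d) \lor ((\lnot c \to a) \lor c))): β-rule — branch into T ((e \to \lnot a) \to \lnot e), T (\lnot (b \leftrightarrow d) \lor ((\lnot c \to a) \lor c))  //  F ((e \to \lnot a) \to \lnot e), F (\lnot (b \leftrightarrow d) \lor ((\lnot c \to a) \lor c)).
  branch 1 (add T ((e \to \lnot a) \to \lnot e), T (\lnot (b \leftrightarrow d) \lor ((\lnot c \to a) \lor c))):
    T ((e \to \lnot a) \to \lnot e): β-rule — branch into F (e \to \lnot a)  //  T \lnot e.
      branch 1.1 (add F (e \to \lnot a)):
        F (e \to \lnot a): α-rule — add T e, F \lnot a.
        T (\lnot (b \leftrightarrow d) \lor ((\lnot c \to a) \lor c)): β-rule — branch into T \lnot (b \leftrightarrow d)  //  T ((\lnot c \to a) \lor c).
          branch 1.1.1 (add T \lnot (b \leftrightarrow d)):
            T \lnot (b \leftrightarrow d): β-rule — branch into T b, F d  //  F b, T d.
              branch 1.1.1.1 (add T b, F d):
                ○ open, literals {a=T, b=T, d=F, e=T}.
              branch 1.1.1.2 (add F b, T d):
                ○ open, literals {a=T, b=F, d=T, e=T}.
          branch 1.1.2 (add T ((\lnot c \to a) \lor c)):
            T ((\lnot c \to a) \lor c): β-rule — branch into T (\lnot c \to a)  //  T c.
              branch 1.1.2.1 (add T (\lnot c \to a)):
                T (\lnot c \to a): β-rule — branch into F \lnot c  //  T a.
                  branch 1.1.2.1.1 (add F \lnot c):
                    ○ open, literals {a=T, c=T, e=T}.
                  branch 1.1.2.1.2 (add T a):
                    ○ open, literals {a=T, e=T}.
              branch 1.1.2.2 (add T c):
                ○ open, literals {a=T, c=T, e=T}.
      branch 1.2 (add T \lnot e):
        T (\lnot (b \leftrightarrow d) \lor ((\lnot c \to a) \lor c)): β-rule — branch into T \lnot (b \leftrightarrow d)  //  T ((\lnot c \to a) \lor c).
          branch 1.2.1 (add T \lnot (b \leftrightarrow d)):
            T \lnot (b \leftrightarrow d): β-rule — branch into T b, F d  //  F b, T d.
              branch 1.2.1.1 (add T b, F d):
                ○ open, literals {b=T, d=F, e=F}.
              branch 1.2.1.2 (add F b, T d):
                ○ open, literals {b=F, d=T, e=F}.
          branch 1.2.2 (add T ((\lnot c \to a) \lor c)):
            T ((\lnot c \to a) \lor c): β-rule — branch into T (\lnot c \to a)  //  T c.
              branch 1.2.2.1 (add T (\lnot c \to a)):
                T (\lnot c \to a): β-rule — branch into F \lnot c  //  T a.
                  branch 1.2.2.1.1 (add F \lnot c):
                    ○ open, literals {c=T, e=F}.
                  branch 1.2.2.1.2 (add T a):
                    ○ open, literals {a=T, e=F}.
              branch 1.2.2.2 (add T c):
                ○ open, literals {c=T, e=F}.
  branch 2 (add F ((e \to \lnot a) \to \lnot e), F (\lnot (b \leftrightarrow d) \lor ((\lnot c \to a) \lor c))):
    F ((e \to \lnot a) \to \lnot e): α-rule — add T (e \to \lnot a), F \lnot e.
    F (\lnot (b \leftrightarrow d) \lor ((\lnot c \to a) \lor c)): α-rule — add F \lnot (b \leftrightarrow d), F ((\lnot c \to a) \lor c).
    F ((\lnot c \to a) \lor c): α-rule — add F (\lnot c \to a), F c.
    F (\lnot c \to a): α-rule — add T \lnot c, F a.
    T (e \to \lnot a): β-rule — branch into F e  //  T \lnot a.
      branch 2.1 (add F e):
        × closes — contains both e and \lnot e.
      branch 2.2 (add T \lnot a):
        F \lnot (b \leftrightarrow d): β-rule — branch into T b, T d  //  F b, F d.
          branch 2.2.1 (add T b, T d):
            ○ open, literals {a=F, b=T, c=F, d=T, e=T}.
          branch 2.2.2 (add F b, F d):
            ○ open, literals {a=F, b=F, c=F, d=F, e=T}.
1 branch closed, 12 open.
Each open branch fixes some atoms; the unmentioned ones are free. Counting distinct full assignments: branch {a=T, b=T, d=F, e=T} (c) contributes 2 new; branch {a=T, b=F, d=T, e=T} (c) contributes 2 new; branch {a=T, c=T, e=T} (b, d) contributes 2 new; branch {a=T, e=T} (b, c, d) contributes 2 new; branch {a=T, c=T, e=T} (b, d) contributes 0 new; branch {b=T, d=F, e=F} (a, c) contributes 4 new; branch {b=F, d=T, e=F} (a, c) contributes 4 new; branch {c=T, e=F} (a, b, d) contributes 4 new; branch {a=T, e=F} (b, c, d) contributes 2 new; branch {c=T, e=F} (a, b, d) contributes 0 new; branch {a=F, b=T, c=F, d=T, e=T} (none free) contributes 1 new; branch {a=F, b=F, c=F, d=F, e=T} (none free) contributes 1 new. Total: 24.

24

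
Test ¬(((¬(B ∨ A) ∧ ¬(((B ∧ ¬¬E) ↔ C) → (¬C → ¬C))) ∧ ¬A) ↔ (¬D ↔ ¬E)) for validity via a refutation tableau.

Not valid

Assume the negation and expand:
Initial set: {¬¬(((¬(B ∨ A) ∧ ¬(((B ∧ ¬¬E) ↔ C) → (¬C → ¬C))) ∧ ¬A) ↔ (¬D ↔ ¬E))}.
¬¬(((¬(B ∨ A) ∧ ¬(((B ∧ ¬¬E) ↔ C) → (¬C → ¬C))) ∧ ¬A) ↔ (¬D ↔ ¬E)): β-rule — branch into ((¬(B ∨ A) ∧ ¬(((B ∧ ¬¬E) ↔ C) → (¬C → ¬C))) ∧ ¬A), (¬D ↔ ¬E)  //  ¬((¬(B ∨ A) ∧ ¬(((B ∧ ¬¬E) ↔ C) → (¬C → ¬C))) ∧ ¬A), ¬(¬D ↔ ¬E).
  branch 1 (add ((¬(B ∨ A) ∧ ¬(((B ∧ ¬¬E) ↔ C) → (¬C → ¬C))) ∧ ¬A), (¬D ↔ ¬E)):
    ((¬(B ∨ A) ∧ ¬(((B ∧ ¬¬E) ↔ C) → (¬C → ¬C))) ∧ ¬A): α-rule — add (¬(B ∨ A) ∧ ¬(((B ∧ ¬¬E) ↔ C) → (¬C → ¬C))), ¬A.
    (¬(B ∨ A) ∧ ¬(((B ∧ ¬¬E) ↔ C) → (¬C → ¬C))): α-rule — add ¬(B ∨ A), ¬(((B ∧ ¬¬E) ↔ C) → (¬C → ¬C)).
    ¬(B ∨ A): α-rule — add ¬B, ¬A.
    ¬(((B ∧ ¬¬E) ↔ C) → (¬C → ¬C)): α-rule — add ((B ∧ ¬¬E) ↔ C), ¬(¬C → ¬C).
    ¬(¬C → ¬C): α-rule — add ¬C, ¬¬C.
    × closes — contains both C and ¬C.
  branch 2 (add ¬((¬(B ∨ A) ∧ ¬(((B ∧ ¬¬E) ↔ C) → (¬C → ¬C))) ∧ ¬A), ¬(¬D ↔ ¬E)):
    ¬((¬(B ∨ A) ∧ ¬(((B ∧ ¬¬E) ↔ C) → (¬C → ¬C))) ∧ ¬A): β-rule — branch into ¬(¬(B ∨ A) ∧ ¬(((B ∧ ¬¬E) ↔ C) → (¬C → ¬C)))  //  ¬¬A.
      branch 2.1 (add ¬(¬(B ∨ A) ∧ ¬(((B ∧ ¬¬E) ↔ C) → (¬C → ¬C)))):
        ¬(¬D ↔ ¬E): β-rule — branch into ¬D, ¬¬E  //  ¬¬D, ¬E.
          branch 2.1.1 (add ¬D, ¬¬E):
            ¬(¬(B ∨ A) ∧ ¬(((B ∧ ¬¬E) ↔ C) → (¬C → ¬C))): β-rule — branch into ¬¬(B ∨ A)  //  ¬¬(((B ∧ ¬¬E) ↔ C) → (¬C → ¬C)).
              branch 2.1.1.1 (add ¬¬(B ∨ A)):
                ¬¬(B ∨ A): β-rule — branch into B  //  A.
                  branch 2.1.1.1.1 (add B):
                    ○ open, literals {B=true, D=false, E=true}.
                  branch 2.1.1.1.2 (add A):
                    ○ open, literals {A=true, D=false, E=true}.
              branch 2.1.1.2 (add ¬¬(((B ∧ ¬¬E) ↔ C) → (¬C → ¬C))):
                ¬¬(((B ∧ ¬¬E) ↔ C) → (¬C → ¬C)): β-rule — branch into ¬((B ∧ ¬¬E) ↔ C)  //  (¬C → ¬C).
                  branch 2.1.1.2.1 (add ¬((B ∧ ¬¬E) ↔ C)):
                    ¬((B ∧ ¬¬E) ↔ C): β-rule — branch into (B ∧ ¬¬E), ¬C  //  ¬(B ∧ ¬¬E), C.
                      branch 2.1.1.2.1.1 (add (B ∧ ¬¬E), ¬C):
                        (B ∧ ¬¬E): α-rule — add B, ¬¬E.
                        ¬¬E: drop double negation, giving E.
                        ○ open, literals {B=true, C=false, D=false, E=true}.
                      branch 2.1.1.2.1.2 (add ¬(B ∧ ¬¬E), C):
                        ¬(B ∧ ¬¬E): β-rule — branch into ¬B  //  ¬¬¬E.
                          branch 2.1.1.2.1.2.1 (add ¬B):
                            ○ open, literals {B=false, C=true, D=false, E=true}.
                          branch 2.1.1.2.1.2.2 (add ¬¬¬E):
                            ¬¬¬E: drop double negation, giving ¬E.
                            × closes — contains both E and ¬E.
                  branch 2.1.1.2.2 (add (¬C → ¬C)):
                    (¬C → ¬C): β-rule — branch into ¬¬C  //  ¬C.
                      branch 2.1.1.2.2.1 (add ¬¬C):
                        ○ open, literals {C=true, D=false, E=true}.
                      branch 2.1.1.2.2.2 (add ¬C):
                        ○ open, literals {C=false, D=false, E=true}.
          branch 2.1.2 (add ¬¬D, ¬E):
            ¬(¬(B ∨ A) ∧ ¬(((B ∧ ¬¬E) ↔ C) → (¬C → ¬C))): β-rule — branch into ¬¬(B ∨ A)  //  ¬¬(((B ∧ ¬¬E) ↔ C) → (¬C → ¬C)).
              branch 2.1.2.1 (add ¬¬(B ∨ A)):
                ¬¬(B ∨ A): β-rule — branch into B  //  A.
                  branch 2.1.2.1.1 (add B):
                    ○ open, literals {B=true, D=true, E=false}.
                  branch 2.1.2.1.2 (add A):
                    ○ open, literals {A=true, D=true, E=false}.
              branch 2.1.2.2 (add ¬¬(((B ∧ ¬¬E) ↔ C) → (¬C → ¬C))):
                ¬¬(((B ∧ ¬¬E) ↔ C) → (¬C → ¬C)): β-rule — branch into ¬((B ∧ ¬¬E) ↔ C)  //  (¬C → ¬C).
                  branch 2.1.2.2.1 (add ¬((B ∧ ¬¬E) ↔ C)):
                    ¬((B ∧ ¬¬E) ↔ C): β-rule — branch into (B ∧ ¬¬E), ¬C  //  ¬(B ∧ ¬¬E), C.
                      branch 2.1.2.2.1.1 (add (B ∧ ¬¬E), ¬C):
                        (B ∧ ¬¬E): α-rule — add B, ¬¬E.
                        ¬¬E: drop double negation, giving E.
                        × closes — contains both E and ¬E.
                      branch 2.1.2.2.1.2 (add ¬(B ∧ ¬¬E), C):
                        ¬(B ∧ ¬¬E): β-rule — branch into ¬B  //  ¬¬¬E.
                          branch 2.1.2.2.1.2.1 (add ¬B):
                            ○ open, literals {B=false, C=true, D=true, E=false}.
                          branch 2.1.2.2.1.2.2 (add ¬¬¬E):
                            ¬¬¬E: drop double negation, giving ¬E.
                            ○ open, literals {C=true, D=true, E=false}.
                  branch 2.1.2.2.2 (add (¬C → ¬C)):
                    (¬C → ¬C): β-rule — branch into ¬¬C  //  ¬C.
                      branch 2.1.2.2.2.1 (add ¬¬C):
                        ○ open, literals {C=true, D=true, E=false}.
                      branch 2.1.2.2.2.2 (add ¬C):
                        ○ open, literals {C=false, D=true, E=false}.
      branch 2.2 (add ¬¬A):
        ¬(¬D ↔ ¬E): β-rule — branch into ¬D, ¬¬E  //  ¬¬D, ¬E.
          branch 2.2.1 (add ¬D, ¬¬E):
            ○ open, literals {A=true, D=false, E=true}.
          branch 2.2.2 (add ¬¬D, ¬E):
            ○ open, literals {A=true, D=true, E=false}.
3 branches closed, 14 open.
An open branch gives a countermodel: B=true, D=false, E=true (unmentioned atoms arbitrary); under it the original formula is false.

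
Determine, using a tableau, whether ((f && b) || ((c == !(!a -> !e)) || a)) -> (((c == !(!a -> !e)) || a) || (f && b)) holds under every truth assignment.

Assume the negation and expand:
Initial set: {!(((f && b) || ((c == !(!a -> !e)) || a)) -> (((c == !(!a -> !e)) || a) || (f && b)))}.
!(((f && b) || ((c == !(!a -> !e)) || a)) -> (((c == !(!a -> !e)) || a) || (f && b))): α-rule — add ((f && b) || ((c == !(!a -> !e)) || a)), !(((c == !(!a -> !e)) || a) || (f && b)).
!(((c == !(!a -> !e)) || a) || (f && b)): α-rule — add !((c == !(!a -> !e)) || a), !(f && b).
!((c == !(!a -> !e)) || a): α-rule — add !(c == !(!a -> !e)), !a.
((f && b) || ((c == !(!a -> !e)) || a)): β-rule — branch into (f && b)  //  ((c == !(!a -> !e)) || a).
  branch 1 (add (f && b)):
    (f && b): α-rule — add f, b.
    !(f && b): β-rule — branch into !f  //  !b.
      branch 1.1 (add !f):
        × closes — contains both f and !f.
      branch 1.2 (add !b):
        × closes — contains both b and !b.
  branch 2 (add ((c == !(!a -> !e)) || a)):
    !(f && b): β-rule — branch into !f  //  !b.
      branch 2.1 (add !f):
        !(c == !(!a -> !e)): β-rule — branch into c, !!(!a -> !e)  //  !c, !(!a -> !e).
          branch 2.1.1 (add c, !!(!a -> !e)):
            ((c == !(!a -> !e)) || a): β-rule — branch into (c == !(!a -> !e))  //  a.
              branch 2.1.1.1 (add (c == !(!a -> !e))):
                !!(!a -> !e): β-rule — branch into !!a  //  !e.
                  branch 2.1.1.1.1 (add !!a):
                    × closes — contains both a and !a.
                  branch 2.1.1.1.2 (add !e):
                    (c == !(!a -> !e)): β-rule — branch into c, !(!a -> !e)  //  !c, !!(!a -> !e).
                      branch 2.1.1.1.2.1 (add c, !(!a -> !e)):
                        !(!a -> !e): α-rule — add !a, !!e.
                        × closes — contains both e and !e.
                      branch 2.1.1.1.2.2 (add !c, !!(!a -> !e)):
                        × closes — contains both c and !c.
              branch 2.1.1.2 (add a):
                × closes — contains both a and !a.
          branch 2.1.2 (add !c, !(!a -> !e)):
            !(!a -> !e): α-rule — add !a, !!e.
            ((c == !(!a -> !e)) || a): β-rule — branch into (c == !(!a -> !e))  //  a.
              branch 2.1.2.1 (add (c == !(!a -> !e))):
                (c == !(!a -> !e)): β-rule — branch into c, !(!a -> !e)  //  !c, !!(!a -> !e).
                  branch 2.1.2.1.1 (add c, !(!a -> !e)):
                    × closes — contains both c and !c.
                  branch 2.1.2.1.2 (add !c, !!(!a -> !e)):
                    !!(!a -> !e): β-rule — branch into !!a  //  !e.
                      branch 2.1.2.1.2.1 (add !!a):
                        × closes — contains both a and !a.
                      branch 2.1.2.1.2.2 (add !e):
                        × closes — contains both e and !e.
              branch 2.1.2.2 (add a):
                × closes — contains both a and !a.
      branch 2.2 (add !b):
        !(c == !(!a -> !e)): β-rule — branch into c, !!(!a -> !e)  //  !c, !(!a -> !e).
          branch 2.2.1 (add c, !!(!a -> !e)):
            ((c == !(!a -> !e)) || a): β-rule — branch into (c == !(!a -> !e))  //  a.
              branch 2.2.1.1 (add (c == !(!a -> !e))):
                !!(!a -> !e): β-rule — branch into !!a  //  !e.
                  branch 2.2.1.1.1 (add !!a):
                    × closes — contains both a and !a.
                  branch 2.2.1.1.2 (add !e):
                    (c == !(!a -> !e)): β-rule — branch into c, !(!a -> !e)  //  !c, !!(!a -> !e).
                      branch 2.2.1.1.2.1 (add c, !(!a -> !e)):
                        !(!a -> !e): α-rule — add !a, !!e.
                        × closes — contains both e and !e.
                      branch 2.2.1.1.2.2 (add !c, !!(!a -> !e)):
                        × closes — contains both c and !c.
              branch 2.2.1.2 (add a):
                × closes — contains both a and !a.
          branch 2.2.2 (add !c, !(!a -> !e)):
            !(!a -> !e): α-rule — add !a, !!e.
            ((c == !(!a -> !e)) || a): β-rule — branch into (c == !(!a -> !e))  //  a.
              branch 2.2.2.1 (add (c == !(!a -> !e))):
                (c == !(!a -> !e)): β-rule — branch into c, !(!a -> !e)  //  !c, !!(!a -> !e).
                  branch 2.2.2.1.1 (add c, !(!a -> !e)):
                    × closes — contains both c and !c.
                  branch 2.2.2.1.2 (add !c, !!(!a -> !e)):
                    !!(!a -> !e): β-rule — branch into !!a  //  !e.
                      branch 2.2.2.1.2.1 (add !!a):
                        × closes — contains both a and !a.
                      branch 2.2.2.1.2.2 (add !e):
                        × closes — contains both e and !e.
              branch 2.2.2.2 (add a):
                × closes — contains both a and !a.
All 18 branches close.
Every branch closed, so the negation is unsatisfiable and the formula is valid.

Valid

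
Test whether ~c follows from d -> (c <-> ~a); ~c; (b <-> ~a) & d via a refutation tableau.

Yes

Initial set: {(d -> (c <-> ~a)); ~c; ((b <-> ~a) & d); ~~c}.
× closes — contains both c and ~c.
All 1 branch closes.
Every branch closed, so the premises entail the conclusion.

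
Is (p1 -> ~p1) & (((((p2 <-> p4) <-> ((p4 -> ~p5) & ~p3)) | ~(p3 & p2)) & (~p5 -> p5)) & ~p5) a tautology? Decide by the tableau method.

Not valid

Assume the negation and expand:
Initial set: {~((p1 -> ~p1) & (((((p2 <-> p4) <-> ((p4 -> ~p5) & ~p3)) | ~(p3 & p2)) & (~p5 -> p5)) & ~p5))}.
~((p1 -> ~p1) & (((((p2 <-> p4) <-> ((p4 -> ~p5) & ~p3)) | ~(p3 & p2)) & (~p5 -> p5)) & ~p5)): β-rule — branch into ~(p1 -> ~p1)  //  ~(((((p2 <-> p4) <-> ((p4 -> ~p5) & ~p3)) | ~(p3 & p2)) & (~p5 -> p5)) & ~p5).
  branch 1 (add ~(p1 -> ~p1)):
    ~(p1 -> ~p1): α-rule — add p1, ~~p1.
    ○ open, literals {p1=T}.
  branch 2 (add ~(((((p2 <-> p4) <-> ((p4 -> ~p5) & ~p3)) | ~(p3 & p2)) & (~p5 -> p5)) & ~p5)):
    ~(((((p2 <-> p4) <-> ((p4 -> ~p5) & ~p3)) | ~(p3 & p2)) & (~p5 -> p5)) & ~p5): β-rule — branch into ~((((p2 <-> p4) <-> ((p4 -> ~p5) & ~p3)) | ~(p3 & p2)) & (~p5 -> p5))  //  ~~p5.
      branch 2.1 (add ~((((p2 <-> p4) <-> ((p4 -> ~p5) & ~p3)) | ~(p3 & p2)) & (~p5 -> p5))):
        ~((((p2 <-> p4) <-> ((p4 -> ~p5) & ~p3)) | ~(p3 & p2)) & (~p5 -> p5)): β-rule — branch into ~(((p2 <-> p4) <-> ((p4 -> ~p5) & ~p3)) | ~(p3 & p2))  //  ~(~p5 -> p5).
          branch 2.1.1 (add ~(((p2 <-> p4) <-> ((p4 -> ~p5) & ~p3)) | ~(p3 & p2))):
            ~(((p2 <-> p4) <-> ((p4 -> ~p5) & ~p3)) | ~(p3 & p2)): α-rule — add ~((p2 <-> p4) <-> ((p4 -> ~p5) & ~p3)), ~~(p3 & p2).
            ~~(p3 & p2): α-rule — add p3, p2.
            ~((p2 <-> p4) <-> ((p4 -> ~p5) & ~p3)): β-rule — branch into (p2 <-> p4), ~((p4 -> ~p5) & ~p3)  //  ~(p2 <-> p4), ((p4 -> ~p5) & ~p3).
              branch 2.1.1.1 (add (p2 <-> p4), ~((p4 -> ~p5) & ~p3)):
                (p2 <-> p4): β-rule — branch into p2, p4  //  ~p2, ~p4.
                  branch 2.1.1.1.1 (add p2, p4):
                    ~((p4 -> ~p5) & ~p3): β-rule — branch into ~(p4 -> ~p5)  //  ~~p3.
                      branch 2.1.1.1.1.1 (add ~(p4 -> ~p5)):
                        ~(p4 -> ~p5): α-rule — add p4, ~~p5.
                        ○ open, literals {p2=T, p3=T, p4=T, p5=T}.
                      branch 2.1.1.1.1.2 (add ~~p3):
                        ○ open, literals {p2=T, p3=T, p4=T}.
                  branch 2.1.1.1.2 (add ~p2, ~p4):
                    × closes — contains both p2 and ~p2.
              branch 2.1.1.2 (add ~(p2 <-> p4), ((p4 -> ~p5) & ~p3)):
                ((p4 -> ~p5) & ~p3): α-rule — add (p4 -> ~p5), ~p3.
                × closes — contains both p3 and ~p3.
          branch 2.1.2 (add ~(~p5 -> p5)):
            ~(~p5 -> p5): α-rule — add ~p5, ~p5.
            ○ open, literals {p5=F}.
      branch 2.2 (add ~~p5):
        ○ open, literals {p5=T}.
2 branches closed, 5 open.
An open branch gives a countermodel: p1=T (unmentioned atoms arbitrary); under it the original formula is false.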